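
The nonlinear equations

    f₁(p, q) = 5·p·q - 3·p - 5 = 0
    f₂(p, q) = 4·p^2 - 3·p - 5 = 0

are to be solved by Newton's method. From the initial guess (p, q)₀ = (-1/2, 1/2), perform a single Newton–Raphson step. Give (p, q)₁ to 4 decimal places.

(-0.8571, -1.3286)

At (-1/2, 1/2): F = (-4.7500, -2.5000).
Jacobian J = [[5·q - 3, 5·p], [8·p - 3, 0]].
At the point, J = [[-0.5000, -2.5000], [-7.0000, 0.0000]] (det J = -17.5000).
Solving J·Δ = −F gives Δ = (-0.3571, -1.8286).
Then the next iterate is (p, q)₁ = (-0.8571, -1.3286).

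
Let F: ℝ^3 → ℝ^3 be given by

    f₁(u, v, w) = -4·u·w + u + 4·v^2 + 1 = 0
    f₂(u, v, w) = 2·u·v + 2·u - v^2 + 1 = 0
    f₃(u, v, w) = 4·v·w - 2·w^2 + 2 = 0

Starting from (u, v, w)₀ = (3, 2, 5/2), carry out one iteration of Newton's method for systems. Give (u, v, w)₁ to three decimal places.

(0.862, 0.915, 1.823)

At (3, 2, 5/2): F = (-10.000, 15.000, 9.500).
Jacobian J = [[-4·w + 1, 8·v, -4·u], [2·v + 2, 2·u - 2·v, 0], [0, 4·w, 4·v - 4·w]].
At the point, J = [[-9.000, 16.000, -12.000], [6.000, 2.000, 0.000], [0.000, 10.000, -2.000]] (det J = -492.000).
Solving J·Δ = −F gives Δ = (-2.138, -1.085, -0.677).
Then the next iterate is (u, v, w)₁ = (0.862, 0.915, 1.823).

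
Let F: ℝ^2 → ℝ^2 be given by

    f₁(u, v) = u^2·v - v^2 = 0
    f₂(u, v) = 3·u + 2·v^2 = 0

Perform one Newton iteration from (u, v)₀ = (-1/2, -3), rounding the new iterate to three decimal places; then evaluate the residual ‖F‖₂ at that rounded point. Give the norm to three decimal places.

At (-1/2, -3): F = (-9.750, 16.500).
Jacobian J = [[2·u·v, u^2 - 2·v], [3, 4·v]].
At the point, J = [[3.000, 6.250], [3.000, -12.000]] (det J = -54.750).
Solving J·Δ = −F gives Δ = (0.253, 1.438).
Then the next iterate is (u, v)₁ = (-0.247, -1.562).
Re-evaluating at (-0.247, -1.562): F = (-2.53514, 4.13869), so ‖F‖₂ = 4.853.

4.853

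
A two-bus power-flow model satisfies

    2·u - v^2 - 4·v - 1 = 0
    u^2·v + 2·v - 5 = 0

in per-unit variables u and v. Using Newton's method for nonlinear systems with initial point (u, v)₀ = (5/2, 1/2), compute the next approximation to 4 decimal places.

At (5/2, 1/2): F = (1.7500, -0.8750).
Jacobian J = [[2, -2·v - 4], [2·u·v, u^2 + 2]].
At the point, J = [[2.0000, -5.0000], [2.5000, 8.2500]] (det J = 29.0000).
Solving J·Δ = −F gives Δ = (-0.3470, 0.2112).
Then the next iterate is (u, v)₁ = (2.1530, 0.7112).

(2.1530, 0.7112)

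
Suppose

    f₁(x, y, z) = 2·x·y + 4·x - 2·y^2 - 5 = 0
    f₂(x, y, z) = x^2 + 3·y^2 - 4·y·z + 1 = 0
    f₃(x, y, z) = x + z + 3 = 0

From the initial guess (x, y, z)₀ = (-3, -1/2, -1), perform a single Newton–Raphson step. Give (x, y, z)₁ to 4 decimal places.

(-2.0172, -3.3879, -0.9828)

At (-3, -1/2, -1): F = (-14.5000, 8.7500, -1.0000).
Jacobian J = [[2·y + 4, 2·x - 4·y, 0], [2·x, 6·y - 4·z, -4·y], [1, 0, 1]].
At the point, J = [[3.0000, -4.0000, 0.0000], [-6.0000, 1.0000, 2.0000], [1.0000, 0.0000, 1.0000]] (det J = -29.0000).
Solving J·Δ = −F gives Δ = (0.9828, -2.8879, 0.0172).
Then the next iterate is (x, y, z)₁ = (-2.0172, -3.3879, -0.9828).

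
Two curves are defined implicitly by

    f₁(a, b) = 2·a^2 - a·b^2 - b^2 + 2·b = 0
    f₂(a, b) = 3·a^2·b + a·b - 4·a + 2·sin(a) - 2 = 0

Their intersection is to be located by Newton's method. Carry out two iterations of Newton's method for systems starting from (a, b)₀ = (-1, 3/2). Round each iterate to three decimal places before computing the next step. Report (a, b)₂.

At (-1, 3/2): F = (5.000, 3.31706).
Jacobian J = [[4·a - b^2, -2·a·b - 2·b + 2], [6·a·b + b + 2·cos(a) - 4, 3·a^2 + a]].
At the point, J = [[-6.250, 2.000], [-10.41940, 2.000]] (det J = 8.33879).
Solving J·Δ = −F gives Δ = (-0.404, -3.761).
Then the next iterate is (a, b)₁ = (-1.404, -2.261).
Round to (-1.404, -2.261) and repeat: F = (1.48573, -8.55256), J = [[-10.72812, 0.17311], [13.11771, 4.50965]].
Δ = (0.162, 1.427), so (a, b)₂ = (-1.242, -0.834).

(-1.242, -0.834)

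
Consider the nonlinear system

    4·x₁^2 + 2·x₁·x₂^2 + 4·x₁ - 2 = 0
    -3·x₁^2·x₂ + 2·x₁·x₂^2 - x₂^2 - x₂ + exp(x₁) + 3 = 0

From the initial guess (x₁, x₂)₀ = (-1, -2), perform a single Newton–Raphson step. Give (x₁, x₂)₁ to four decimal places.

At (-1, -2): F = (-10.0000, -0.632121).
Jacobian J = [[8·x₁ + 2·x₂^2 + 4, 4·x₁·x₂], [-6·x₁·x₂ + 2·x₂^2 + exp(x₁), -3·x₁^2 + 4·x₁·x₂ - 2·x₂ - 1]].
At the point, J = [[4.0000, 8.0000], [-3.632121, 8.0000]] (det J = 61.056964).
Solving J·Δ = −F gives Δ = (1.2274, 0.6363).
Then the next iterate is (x₁, x₂)₁ = (0.2274, -1.3637).

(0.2274, -1.3637)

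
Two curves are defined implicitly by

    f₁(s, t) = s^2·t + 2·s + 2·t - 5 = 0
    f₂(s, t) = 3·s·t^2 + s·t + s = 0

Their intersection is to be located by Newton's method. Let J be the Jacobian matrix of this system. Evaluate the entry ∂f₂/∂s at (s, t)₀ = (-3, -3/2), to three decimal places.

∂f₂/∂s = 3·t^2 + t + 1.
At (-3, -3/2) this is 6.250.

6.250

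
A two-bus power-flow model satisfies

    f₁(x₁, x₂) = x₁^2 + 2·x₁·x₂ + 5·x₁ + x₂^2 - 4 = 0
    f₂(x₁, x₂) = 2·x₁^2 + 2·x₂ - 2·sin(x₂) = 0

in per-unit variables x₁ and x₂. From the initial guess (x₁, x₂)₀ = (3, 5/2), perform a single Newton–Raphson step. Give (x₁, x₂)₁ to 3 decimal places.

(1.773, 0.535)

At (3, 5/2): F = (41.250, 21.80306).
Jacobian J = [[2·x₁ + 2·x₂ + 5, 2·x₁ + 2·x₂], [4·x₁, -2·cos(x₂) + 2]].
At the point, J = [[16.000, 11.000], [12.000, 3.60229]] (det J = -74.36340).
Solving J·Δ = −F gives Δ = (-1.227, -1.965).
Then the next iterate is (x₁, x₂)₁ = (1.773, 0.535).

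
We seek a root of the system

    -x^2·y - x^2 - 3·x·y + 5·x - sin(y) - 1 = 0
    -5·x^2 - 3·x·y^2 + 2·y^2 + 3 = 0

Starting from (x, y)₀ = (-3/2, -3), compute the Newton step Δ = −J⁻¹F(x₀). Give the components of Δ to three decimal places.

At (-3/2, -3): F = (-17.35888, 50.250).
Jacobian J = [[-2·x·y - 2·x - 3·y + 5, -x^2 - 3·x - cos(y)], [-10·x - 3·y^2, -6·x·y + 4·y]].
At the point, J = [[8.000, 3.23999], [-12.000, -39.000]] (det J = -273.12009).
Solving J·Δ = −F gives Δ = (1.883, 0.709).

(1.883, 0.709)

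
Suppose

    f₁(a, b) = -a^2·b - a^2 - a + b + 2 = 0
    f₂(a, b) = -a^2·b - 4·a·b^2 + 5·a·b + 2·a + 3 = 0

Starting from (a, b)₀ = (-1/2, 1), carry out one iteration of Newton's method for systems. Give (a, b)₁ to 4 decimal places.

(1.1071, -5.1429)

At (-1/2, 1): F = (3.0000, 1.2500).
Jacobian J = [[-2·a·b - 2·a - 1, -a^2 + 1], [-2·a·b - 4·b^2 + 5·b + 2, -a^2 - 8·a·b + 5·a]].
At the point, J = [[1.0000, 0.7500], [4.0000, 1.2500]] (det J = -1.7500).
Solving J·Δ = −F gives Δ = (1.6071, -6.1429).
Then the next iterate is (a, b)₁ = (1.1071, -5.1429).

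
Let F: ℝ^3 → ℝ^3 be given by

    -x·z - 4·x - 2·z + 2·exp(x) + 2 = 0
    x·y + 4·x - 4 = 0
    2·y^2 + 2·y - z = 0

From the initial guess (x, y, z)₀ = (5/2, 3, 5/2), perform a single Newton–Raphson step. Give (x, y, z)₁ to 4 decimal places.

At (5/2, 3, 5/2): F = (5.114988, 13.5000, 21.5000).
Jacobian J = [[-z + 2·exp(x) - 4, 0, -x - 2], [y + 4, x, 0], [0, 4·y + 2, -1]].
At the point, J = [[17.864988, 0.0000, -4.5000], [7.0000, 2.5000, 0.0000], [0.0000, 14.0000, -1.0000]] (det J = -485.662470).
Solving J·Δ = −F gives Δ = (-1.2795, -1.8174, -3.9430).
Then the next iterate is (x, y, z)₁ = (1.2205, 1.1826, -1.4430).

(1.2205, 1.1826, -1.4430)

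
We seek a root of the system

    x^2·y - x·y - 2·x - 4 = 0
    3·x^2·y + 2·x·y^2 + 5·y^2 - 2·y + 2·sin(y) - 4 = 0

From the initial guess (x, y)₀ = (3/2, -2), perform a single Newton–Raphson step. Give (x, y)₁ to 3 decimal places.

At (3/2, -2): F = (-8.500, 16.68141).
Jacobian J = [[2·x·y - y - 2, x^2 - x], [6·x·y + 2·y^2, 3·x^2 + 4·x·y + 10·y + 2·cos(y) - 2]].
At the point, J = [[-6.000, 0.750], [-10.000, -28.08229]] (det J = 175.99376).
Solving J·Δ = −F gives Δ = (-1.285, 1.052).
Then the next iterate is (x, y)₁ = (0.215, -0.948).

(0.215, -0.948)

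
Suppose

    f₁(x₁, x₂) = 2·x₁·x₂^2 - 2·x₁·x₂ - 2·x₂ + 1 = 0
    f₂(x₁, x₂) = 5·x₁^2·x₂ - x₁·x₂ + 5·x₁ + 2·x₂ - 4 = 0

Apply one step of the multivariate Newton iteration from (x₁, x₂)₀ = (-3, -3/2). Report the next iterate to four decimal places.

(-1.4921, -1.1732)

At (-3, -3/2): F = (-18.5000, -94.0000).
Jacobian J = [[2·x₂^2 - 2·x₂, 4·x₁·x₂ - 2·x₁ - 2], [10·x₁·x₂ - x₂ + 5, 5·x₁^2 - x₁ + 2]].
At the point, J = [[7.5000, 22.0000], [51.5000, 50.0000]] (det J = -758.0000).
Solving J·Δ = −F gives Δ = (1.5079, 0.3268).
Then the next iterate is (x₁, x₂)₁ = (-1.4921, -1.1732).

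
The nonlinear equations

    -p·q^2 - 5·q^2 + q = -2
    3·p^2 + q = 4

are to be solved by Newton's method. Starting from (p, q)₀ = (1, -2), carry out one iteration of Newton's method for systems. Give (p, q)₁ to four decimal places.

At (1, -2): F = (-24.0000, -3.0000).
Jacobian J = [[-q^2, -2·p·q - 10·q + 1], [6·p, 1]].
At the point, J = [[-4.0000, 25.0000], [6.0000, 1.0000]] (det J = -154.0000).
Solving J·Δ = −F gives Δ = (0.3312, 1.0130).
Then the next iterate is (p, q)₁ = (1.3312, -0.9870).

(1.3312, -0.9870)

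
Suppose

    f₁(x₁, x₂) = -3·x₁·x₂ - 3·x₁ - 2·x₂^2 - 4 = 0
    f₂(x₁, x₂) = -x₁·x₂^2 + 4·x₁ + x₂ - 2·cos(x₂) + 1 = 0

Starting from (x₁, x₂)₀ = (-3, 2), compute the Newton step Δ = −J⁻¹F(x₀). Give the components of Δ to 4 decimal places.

(1.6379, -0.2586)

At (-3, 2): F = (15.0000, 3.832294).
Jacobian J = [[-3·x₂ - 3, -3·x₁ - 4·x₂], [-x₂^2 + 4, -2·x₁·x₂ + 2·sin(x₂) + 1]].
At the point, J = [[-9.0000, 1.0000], [0.0000, 14.818595]] (det J = -133.367354).
Solving J·Δ = −F gives Δ = (1.6379, -0.2586).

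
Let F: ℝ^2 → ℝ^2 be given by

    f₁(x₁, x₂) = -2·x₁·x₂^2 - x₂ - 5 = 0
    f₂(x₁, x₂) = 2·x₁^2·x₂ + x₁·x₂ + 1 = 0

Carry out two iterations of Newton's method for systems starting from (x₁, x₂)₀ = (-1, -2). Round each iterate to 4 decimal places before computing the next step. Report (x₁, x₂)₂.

At (-1, -2): F = (5.0000, -1.0000).
Jacobian J = [[-2·x₂^2, -4·x₁·x₂ - 1], [4·x₁·x₂ + x₂, 2·x₁^2 + x₁]].
At the point, J = [[-8.0000, -9.0000], [6.0000, 1.0000]] (det J = 46.0000).
Solving J·Δ = −F gives Δ = (0.0870, 0.4783).
Then the next iterate is (x₁, x₂)₁ = (-0.9130, -1.5217).
Round to (-0.9130, -1.5217) and repeat: F = (0.749932, -0.147572), J = [[-4.631142, -6.557248], [4.035548, 0.754138]].
Δ = (0.0175, 0.1020), so (x₁, x₂)₂ = (-0.8955, -1.4197).

(-0.8955, -1.4197)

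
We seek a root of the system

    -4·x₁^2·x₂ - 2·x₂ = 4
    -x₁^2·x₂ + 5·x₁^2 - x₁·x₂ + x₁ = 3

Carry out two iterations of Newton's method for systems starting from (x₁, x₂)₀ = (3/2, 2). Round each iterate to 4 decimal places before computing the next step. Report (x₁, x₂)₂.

At (3/2, 2): F = (-26.0000, 2.2500).
Jacobian J = [[-8·x₁·x₂, -4·x₁^2 - 2], [-2·x₁·x₂ + 10·x₁ - x₂ + 1, -x₁^2 - x₁]].
At the point, J = [[-24.0000, -11.0000], [8.0000, -3.7500]] (det J = 178.0000).
Solving J·Δ = −F gives Δ = (-0.6868, -0.8652).
Then the next iterate is (x₁, x₂)₁ = (0.8132, 1.1348).
Round to (0.8132, 1.1348) and repeat: F = (-9.271347, -0.553585), J = [[-7.382555, -4.645177], [6.151561, -1.474494]].
Δ = (-0.2813, -1.5489), so (x₁, x₂)₂ = (0.5319, -0.4141).

(0.5319, -0.4141)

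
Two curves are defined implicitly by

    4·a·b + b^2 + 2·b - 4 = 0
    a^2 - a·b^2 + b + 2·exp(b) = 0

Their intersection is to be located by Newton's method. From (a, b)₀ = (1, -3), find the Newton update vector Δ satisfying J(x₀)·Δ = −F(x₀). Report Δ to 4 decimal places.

At (1, -3): F = (-13.0000, -10.900426).
Jacobian J = [[4·b, 4·a + 2·b + 2], [2·a - b^2, -2·a·b + 2·exp(b) + 1]].
At the point, J = [[-12.0000, 0.0000], [-7.0000, 7.099574]] (det J = -85.194890).
Solving J·Δ = −F gives Δ = (-1.0833, 0.4672).

(-1.0833, 0.4672)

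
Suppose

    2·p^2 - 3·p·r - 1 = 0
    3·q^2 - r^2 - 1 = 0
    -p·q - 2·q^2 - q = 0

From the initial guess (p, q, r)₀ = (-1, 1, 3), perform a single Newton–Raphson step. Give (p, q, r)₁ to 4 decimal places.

(-0.6364, 0.4091, 1.2424)

At (-1, 1, 3): F = (10.0000, -7.0000, -2.0000).
Jacobian J = [[4·p - 3·r, 0, -3·p], [0, 6·q, -2·r], [-q, -p - 4·q - 1, 0]].
At the point, J = [[-13.0000, 0.0000, 3.0000], [0.0000, 6.0000, -6.0000], [-1.0000, -4.0000, 0.0000]] (det J = 330.0000).
Solving J·Δ = −F gives Δ = (0.3636, -0.5909, -1.7576).
Then the next iterate is (p, q, r)₁ = (-0.6364, 0.4091, 1.2424).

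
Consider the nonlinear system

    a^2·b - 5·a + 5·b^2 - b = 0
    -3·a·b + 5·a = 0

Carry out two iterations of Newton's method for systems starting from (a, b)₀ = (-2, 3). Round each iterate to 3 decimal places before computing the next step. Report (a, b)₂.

At (-2, 3): F = (64.000, 8.000).
Jacobian J = [[2·a·b - 5, a^2 + 10·b - 1], [-3·b + 5, -3·a]].
At the point, J = [[-17.000, 33.000], [-4.000, 6.000]] (det J = 30.000).
Solving J·Δ = −F gives Δ = (-4.000, -4.000).
Then the next iterate is (a, b)₁ = (-6.000, -1.000).
Round to (-6.000, -1.000) and repeat: F = (0.000, -48.000), J = [[7.000, 25.000], [8.000, 18.000]].
Δ = (16.216, -4.541), so (a, b)₂ = (10.216, -5.541).

(10.216, -5.541)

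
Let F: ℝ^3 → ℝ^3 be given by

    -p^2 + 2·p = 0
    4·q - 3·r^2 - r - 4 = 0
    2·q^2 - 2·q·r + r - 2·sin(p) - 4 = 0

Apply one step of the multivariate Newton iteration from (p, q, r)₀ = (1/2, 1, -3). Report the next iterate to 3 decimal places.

At (1/2, 1, -3): F = (0.750, -24.000, 0.04115).
Jacobian J = [[-2·p + 2, 0, 0], [0, 4, -6·r - 1], [-2·cos(p), 4·q - 2·r, -2·q + 1]].
At the point, J = [[1.000, 0.000, 0.000], [0.000, 4.000, 17.000], [-1.75517, 10.000, -1.000]] (det J = -174.000).
Solving J·Δ = −F gives Δ = (-0.750, 0.005, 1.411).
Then the next iterate is (p, q, r)₁ = (-0.250, 1.005, -1.589).

(-0.250, 1.005, -1.589)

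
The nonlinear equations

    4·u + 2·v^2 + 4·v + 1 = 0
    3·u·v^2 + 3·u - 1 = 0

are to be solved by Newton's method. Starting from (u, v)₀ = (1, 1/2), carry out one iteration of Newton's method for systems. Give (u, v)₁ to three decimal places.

(1.571, -1.131)

At (1, 1/2): F = (7.500, 2.750).
Jacobian J = [[4, 4·v + 4], [3·v^2 + 3, 6·u·v]].
At the point, J = [[4.000, 6.000], [3.750, 3.000]] (det J = -10.500).
Solving J·Δ = −F gives Δ = (0.571, -1.631).
Then the next iterate is (u, v)₁ = (1.571, -1.131).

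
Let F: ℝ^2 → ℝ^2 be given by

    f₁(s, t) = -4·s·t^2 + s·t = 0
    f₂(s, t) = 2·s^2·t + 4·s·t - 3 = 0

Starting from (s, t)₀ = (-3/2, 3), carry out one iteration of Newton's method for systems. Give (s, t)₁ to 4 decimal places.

(-2.2193, 0.8772)

At (-3/2, 3): F = (49.5000, -7.5000).
Jacobian J = [[-4·t^2 + t, -8·s·t + s], [4·s·t + 4·t, 2·s^2 + 4·s]].
At the point, J = [[-33.0000, 34.5000], [-6.0000, -1.5000]] (det J = 256.5000).
Solving J·Δ = −F gives Δ = (-0.7193, -2.1228).
Then the next iterate is (s, t)₁ = (-2.2193, 0.8772).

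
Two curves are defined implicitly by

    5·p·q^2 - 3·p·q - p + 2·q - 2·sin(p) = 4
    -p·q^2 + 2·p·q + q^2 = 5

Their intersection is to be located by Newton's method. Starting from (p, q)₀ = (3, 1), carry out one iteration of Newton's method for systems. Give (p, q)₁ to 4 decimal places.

(4.4340, 0.7830)

At (3, 1): F = (0.717760, -1.0000).
Jacobian J = [[5·q^2 - 3·q - 2·cos(p) - 1, 10·p·q - 3·p + 2], [-q^2 + 2·q, -2·p·q + 2·p + 2·q]].
At the point, J = [[2.979985, 23.0000], [1.0000, 2.0000]] (det J = -17.040030).
Solving J·Δ = −F gives Δ = (1.4340, -0.2170).
Then the next iterate is (p, q)₁ = (4.4340, 0.7830).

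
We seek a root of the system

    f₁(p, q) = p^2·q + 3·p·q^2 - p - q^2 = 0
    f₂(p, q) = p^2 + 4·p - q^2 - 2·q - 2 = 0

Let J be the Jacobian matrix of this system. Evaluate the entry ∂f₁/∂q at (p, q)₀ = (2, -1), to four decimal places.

∂f₁/∂q = p^2 + 6·p·q - 2·q.
At (2, -1) this is -6.0000.

-6.0000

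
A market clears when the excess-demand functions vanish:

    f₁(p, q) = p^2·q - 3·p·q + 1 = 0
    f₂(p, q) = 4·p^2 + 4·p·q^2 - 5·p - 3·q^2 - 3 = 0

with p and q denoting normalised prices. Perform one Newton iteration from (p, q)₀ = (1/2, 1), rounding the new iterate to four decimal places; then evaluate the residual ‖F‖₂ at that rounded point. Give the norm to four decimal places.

2.9367

At (1/2, 1): F = (-0.2500, -5.5000).
Jacobian J = [[2·p·q - 3·q, p^2 - 3·p], [8·p + 4·q^2 - 5, 8·p·q - 6·q]].
At the point, J = [[-2.0000, -1.2500], [3.0000, -2.0000]] (det J = 7.7500).
Solving J·Δ = −F gives Δ = (0.8226, -1.5161).
Then the next iterate is (p, q)₁ = (1.3226, -0.5161).
Re-evaluating at (1.3226, -0.5161): F = (2.144983, -2.005848), so ‖F‖₂ = 2.9367.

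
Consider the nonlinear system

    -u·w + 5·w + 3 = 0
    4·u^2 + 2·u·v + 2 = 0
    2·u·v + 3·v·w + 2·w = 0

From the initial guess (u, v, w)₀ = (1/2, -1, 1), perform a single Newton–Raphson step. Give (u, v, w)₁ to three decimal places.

At (1/2, -1, 1): F = (7.500, 2.000, -2.000).
Jacobian J = [[-w, 0, -u + 5], [8·u + 2·v, 2·u, 0], [2·v, 2·u + 3·w, 3·v + 2]].
At the point, J = [[-1.000, 0.000, 4.500], [2.000, 1.000, 0.000], [-2.000, 4.000, -1.000]] (det J = 46.000).
Solving J·Δ = −F gives Δ = (-0.815, -0.370, -1.848).
Then the next iterate is (u, v, w)₁ = (-0.315, -1.370, -0.848).

(-0.315, -1.370, -0.848)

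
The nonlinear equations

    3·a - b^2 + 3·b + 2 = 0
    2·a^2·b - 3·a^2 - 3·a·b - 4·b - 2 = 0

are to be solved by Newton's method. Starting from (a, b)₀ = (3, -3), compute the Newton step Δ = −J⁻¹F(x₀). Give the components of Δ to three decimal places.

(-0.860, 1.064)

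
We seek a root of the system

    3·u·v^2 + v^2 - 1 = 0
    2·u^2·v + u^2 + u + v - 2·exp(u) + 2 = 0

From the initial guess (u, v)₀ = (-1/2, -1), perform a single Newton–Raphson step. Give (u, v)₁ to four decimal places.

(-0.1534, -0.5398)

At (-1/2, -1): F = (-1.5000, -0.963061).
Jacobian J = [[3·v^2, 6·u·v + 2·v], [4·u·v + 2·u - 2·exp(u) + 1, 2·u^2 + 1]].
At the point, J = [[3.0000, 1.0000], [0.786939, 1.5000]] (det J = 3.713061).
Solving J·Δ = −F gives Δ = (0.3466, 0.4602).
Then the next iterate is (u, v)₁ = (-0.1534, -0.5398).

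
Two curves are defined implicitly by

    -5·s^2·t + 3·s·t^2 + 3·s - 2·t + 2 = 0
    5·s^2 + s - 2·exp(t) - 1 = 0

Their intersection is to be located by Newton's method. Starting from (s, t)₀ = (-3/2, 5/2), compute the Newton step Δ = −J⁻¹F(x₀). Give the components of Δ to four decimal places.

At (-3/2, 5/2): F = (-63.7500, -15.614988).
Jacobian J = [[-10·s·t + 3·t^2 + 3, -5·s^2 + 6·s·t - 2], [10·s + 1, -2·exp(t)]].
At the point, J = [[59.2500, -35.7500], [-14.0000, -24.364988]] (det J = -1944.125534).
Solving J·Δ = −F gives Δ = (0.5118, -0.9350).

(0.5118, -0.9350)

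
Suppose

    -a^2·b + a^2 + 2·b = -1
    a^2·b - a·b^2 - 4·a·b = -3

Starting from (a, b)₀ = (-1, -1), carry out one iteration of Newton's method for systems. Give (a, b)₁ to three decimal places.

At (-1, -1): F = (1.000, -1.000).
Jacobian J = [[-2·a·b + 2·a, -a^2 + 2], [2·a·b - b^2 - 4·b, a^2 - 2·a·b - 4·a]].
At the point, J = [[-4.000, 1.000], [5.000, 3.000]] (det J = -17.000).
Solving J·Δ = −F gives Δ = (0.235, -0.059).
Then the next iterate is (a, b)₁ = (-0.765, -1.059).

(-0.765, -1.059)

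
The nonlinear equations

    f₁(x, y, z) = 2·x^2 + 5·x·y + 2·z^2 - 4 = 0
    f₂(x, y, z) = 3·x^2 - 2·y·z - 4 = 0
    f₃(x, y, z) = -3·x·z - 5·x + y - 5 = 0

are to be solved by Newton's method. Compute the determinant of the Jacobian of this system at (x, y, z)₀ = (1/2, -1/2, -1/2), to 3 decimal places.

-9.250

J = [[4·x + 5·y, 5·x, 4·z], [6·x, -2·z, -2·y], [-3·z - 5, 1, -3·x]].
At the point, J = [[-0.500, 2.500, -2.000], [3.000, 1.000, 1.000], [-3.500, 1.000, -1.500]].
det J = -9.250.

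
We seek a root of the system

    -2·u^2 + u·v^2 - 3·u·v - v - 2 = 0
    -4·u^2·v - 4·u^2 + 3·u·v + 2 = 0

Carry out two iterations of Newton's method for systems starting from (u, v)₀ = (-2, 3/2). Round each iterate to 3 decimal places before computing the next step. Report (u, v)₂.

(-0.718, -0.115)

At (-2, 3/2): F = (-7.000, -47.000).
Jacobian J = [[-4·u + v^2 - 3·v, 2·u·v - 3·u - 1], [-8·u·v - 8·u + 3·v, -4·u^2 + 3·u]].
At the point, J = [[5.750, -1.000], [44.500, -22.000]] (det J = -82.000).
Solving J·Δ = −F gives Δ = (1.305, 0.503).
Then the next iterate is (u, v)₁ = (-0.695, 2.003).
Round to (-0.695, 2.003) and repeat: F = (-3.58114, -7.97835), J = [[0.78301, -1.69917], [22.70568, -4.01710]].
Δ = (-0.023, -2.118), so (u, v)₂ = (-0.718, -0.115).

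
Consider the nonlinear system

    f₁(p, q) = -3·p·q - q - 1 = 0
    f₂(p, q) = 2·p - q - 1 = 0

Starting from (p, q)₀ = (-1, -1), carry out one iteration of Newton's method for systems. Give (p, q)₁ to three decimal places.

At (-1, -1): F = (-3.000, -2.000).
Jacobian J = [[-3·q, -3·p - 1], [2, -1]].
At the point, J = [[3.000, 2.000], [2.000, -1.000]] (det J = -7.000).
Solving J·Δ = −F gives Δ = (1.000, 0.000).
Then the next iterate is (p, q)₁ = (0.000, -1.000).

(0.000, -1.000)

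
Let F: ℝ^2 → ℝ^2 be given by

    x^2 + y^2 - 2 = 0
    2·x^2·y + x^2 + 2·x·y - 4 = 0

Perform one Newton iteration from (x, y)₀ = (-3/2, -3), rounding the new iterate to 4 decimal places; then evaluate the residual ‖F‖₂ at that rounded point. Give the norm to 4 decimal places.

3.5926

At (-3/2, -3): F = (9.2500, -6.2500).
Jacobian J = [[2·x, 2·y], [4·x·y + 2·x + 2·y, 2·x^2 + 2·x]].
At the point, J = [[-3.0000, -6.0000], [9.0000, 1.5000]] (det J = 49.5000).
Solving J·Δ = −F gives Δ = (0.4773, 1.3030).
Then the next iterate is (x, y)₁ = (-1.0227, -1.6970).
Re-evaluating at (-1.0227, -1.6970): F = (1.925724, -3.032877), so ‖F‖₂ = 3.5926.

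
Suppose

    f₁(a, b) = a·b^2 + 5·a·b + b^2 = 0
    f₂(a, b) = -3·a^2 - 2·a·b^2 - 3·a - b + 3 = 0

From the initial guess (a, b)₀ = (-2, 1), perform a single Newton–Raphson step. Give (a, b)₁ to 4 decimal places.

(-1.3889, 0.3889)

At (-2, 1): F = (-11.0000, 0.0000).
Jacobian J = [[b^2 + 5·b, 2·a·b + 5·a + 2·b], [-6·a - 2·b^2 - 3, -4·a·b - 1]].
At the point, J = [[6.0000, -12.0000], [7.0000, 7.0000]] (det J = 126.0000).
Solving J·Δ = −F gives Δ = (0.6111, -0.6111).
Then the next iterate is (a, b)₁ = (-1.3889, 0.3889).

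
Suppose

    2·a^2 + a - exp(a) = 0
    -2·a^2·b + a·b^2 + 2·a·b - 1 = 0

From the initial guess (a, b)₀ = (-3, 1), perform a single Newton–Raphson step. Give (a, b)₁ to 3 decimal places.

(-1.647, 0.743)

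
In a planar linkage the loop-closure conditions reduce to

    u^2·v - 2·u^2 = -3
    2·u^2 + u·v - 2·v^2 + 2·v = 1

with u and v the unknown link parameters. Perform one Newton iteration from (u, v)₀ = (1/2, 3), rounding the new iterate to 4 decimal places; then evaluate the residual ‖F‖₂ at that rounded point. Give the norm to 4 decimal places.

At (1/2, 3): F = (3.2500, -11.0000).
Jacobian J = [[2·u·v - 4·u, u^2], [4·u + v, u - 4·v + 2]].
At the point, J = [[1.0000, 0.2500], [5.0000, -9.5000]] (det J = -10.7500).
Solving J·Δ = −F gives Δ = (-2.6163, -2.5349).
Then the next iterate is (u, v)₁ = (-2.1163, 0.4651).
Re-evaluating at (-2.1163, 0.4651): F = (-3.874396, 7.470724), so ‖F‖₂ = 8.4156.

8.4156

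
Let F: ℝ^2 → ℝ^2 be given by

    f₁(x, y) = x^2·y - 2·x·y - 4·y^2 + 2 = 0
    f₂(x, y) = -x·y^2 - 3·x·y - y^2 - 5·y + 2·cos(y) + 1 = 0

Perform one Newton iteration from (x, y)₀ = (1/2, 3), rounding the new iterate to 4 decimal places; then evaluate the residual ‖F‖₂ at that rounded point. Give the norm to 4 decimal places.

At (1/2, 3): F = (-36.2500, -33.979985).
Jacobian J = [[2·x·y - 2·y, x^2 - 2·x - 8·y], [-y^2 - 3·y, -2·x·y - 3·x - 2·y - 2·sin(y) - 5]].
At the point, J = [[-3.0000, -24.7500], [-18.0000, -15.782240]] (det J = -398.153280).
Solving J·Δ = −F gives Δ = (-0.6754, -1.3828).
Then the next iterate is (x, y)₁ = (-0.1754, 1.6172).
Re-evaluating at (-0.1754, 1.6172): F = (-7.844276, -8.484409), so ‖F‖₂ = 11.5550.

11.5550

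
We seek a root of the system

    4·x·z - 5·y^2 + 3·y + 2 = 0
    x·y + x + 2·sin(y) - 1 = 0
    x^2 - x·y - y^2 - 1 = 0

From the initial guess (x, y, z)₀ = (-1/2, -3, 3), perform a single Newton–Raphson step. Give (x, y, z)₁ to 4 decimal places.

At (-1/2, -3, 3): F = (-58.0000, -0.282240, -11.2500).
Jacobian J = [[4·z, -10·y + 3, 4·x], [y + 1, x + 2·cos(y), 0], [2·x - y, -x - 2·y, 0]].
At the point, J = [[12.0000, 33.0000, -2.0000], [-2.0000, -2.479985, 0.0000], [2.0000, 6.5000, 0.0000]] (det J = 16.080060).
Solving J·Δ = −F gives Δ = (-3.6983, 2.8687, -3.8561).
Then the next iterate is (x, y, z)₁ = (-4.1983, -0.1313, -0.8561).

(-4.1983, -0.1313, -0.8561)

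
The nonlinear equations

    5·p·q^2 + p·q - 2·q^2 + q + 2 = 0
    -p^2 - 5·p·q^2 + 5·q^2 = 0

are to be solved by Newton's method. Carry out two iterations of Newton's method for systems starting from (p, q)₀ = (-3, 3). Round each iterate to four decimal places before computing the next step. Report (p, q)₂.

At (-3, 3): F = (-157.0000, 171.0000).
Jacobian J = [[5·q^2 + q, 10·p·q + p - 4·q + 1], [-2·p - 5·q^2, -10·p·q + 10·q]].
At the point, J = [[48.0000, -104.0000], [-39.0000, 120.0000]] (det J = 1704.0000).
Solving J·Δ = −F gives Δ = (0.6197, -1.2236).
Then the next iterate is (p, q)₁ = (-2.3803, 1.7764).
Round to (-2.3803, 1.7764) and repeat: F = (-44.319496, 47.668494), J = [[17.554385, -50.769549], [-11.017385, 60.047649]].
Δ = (0.4875, -0.7044), so (p, q)₂ = (-1.8928, 1.0720).

(-1.8928, 1.0720)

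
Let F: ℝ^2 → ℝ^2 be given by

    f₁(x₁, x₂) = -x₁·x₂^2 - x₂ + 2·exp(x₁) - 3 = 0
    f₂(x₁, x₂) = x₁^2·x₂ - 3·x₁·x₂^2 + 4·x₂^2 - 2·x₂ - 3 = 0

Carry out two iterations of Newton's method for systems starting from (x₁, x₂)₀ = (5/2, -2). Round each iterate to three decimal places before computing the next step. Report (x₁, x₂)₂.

(1.113, -1.709)

At (5/2, -2): F = (13.36499, -25.500).
Jacobian J = [[-x₂^2 + 2·exp(x₁), -2·x₁·x₂ - 1], [2·x₁·x₂ - 3·x₂^2, x₁^2 - 6·x₁·x₂ + 8·x₂ - 2]].
At the point, J = [[20.36499, 9.000], [-22.000, 18.250]] (det J = 569.66103).
Solving J·Δ = −F gives Δ = (-0.831, 0.395).
Then the next iterate is (x₁, x₂)₁ = (1.669, -1.605).
Round to (1.669, -1.605) and repeat: F = (4.91933, -6.85488), J = [[8.03769, 4.35749], [-13.08557, 4.01803]].
Δ = (-0.556, -0.104), so (x₁, x₂)₂ = (1.113, -1.709).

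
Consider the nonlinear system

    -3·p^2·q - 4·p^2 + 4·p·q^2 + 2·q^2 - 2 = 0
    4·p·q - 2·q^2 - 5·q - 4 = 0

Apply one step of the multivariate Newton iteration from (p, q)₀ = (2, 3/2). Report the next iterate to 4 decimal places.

(5.4091, 6.9848)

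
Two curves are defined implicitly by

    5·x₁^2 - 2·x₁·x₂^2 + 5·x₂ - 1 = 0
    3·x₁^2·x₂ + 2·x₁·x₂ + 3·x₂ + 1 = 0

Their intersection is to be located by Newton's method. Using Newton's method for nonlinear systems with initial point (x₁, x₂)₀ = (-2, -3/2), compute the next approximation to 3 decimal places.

(-1.289, -1.061)

At (-2, -3/2): F = (20.500, -15.500).
Jacobian J = [[10·x₁ - 2·x₂^2, -4·x₁·x₂ + 5], [6·x₁·x₂ + 2·x₂, 3·x₁^2 + 2·x₁ + 3]].
At the point, J = [[-24.500, -7.000], [15.000, 11.000]] (det J = -164.500).
Solving J·Δ = −F gives Δ = (0.711, 0.439).
Then the next iterate is (x₁, x₂)₁ = (-1.289, -1.061).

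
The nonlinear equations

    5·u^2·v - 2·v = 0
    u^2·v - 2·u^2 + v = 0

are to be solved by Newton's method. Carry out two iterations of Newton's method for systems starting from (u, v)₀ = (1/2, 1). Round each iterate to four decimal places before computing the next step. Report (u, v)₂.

(0.6591, 0.6089)

At (1/2, 1): F = (-0.7500, 0.7500).
Jacobian J = [[10·u·v, 5·u^2 - 2], [2·u·v - 4·u, u^2 + 1]].
At the point, J = [[5.0000, -0.7500], [-1.0000, 1.2500]] (det J = 5.5000).
Solving J·Δ = −F gives Δ = (0.0682, -0.5455).
Then the next iterate is (u, v)₁ = (0.5682, 0.4545).
Round to (0.5682, 0.4545) and repeat: F = (-0.175321, -0.044467), J = [[2.582469, -0.385744], [-1.756306, 1.322851]].
Δ = (0.0909, 0.1544), so (u, v)₂ = (0.6591, 0.6089).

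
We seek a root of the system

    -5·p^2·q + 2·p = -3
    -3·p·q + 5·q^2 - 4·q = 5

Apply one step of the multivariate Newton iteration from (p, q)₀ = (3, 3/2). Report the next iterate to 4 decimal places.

At (3, 3/2): F = (-58.5000, -13.2500).
Jacobian J = [[-10·p·q + 2, -5·p^2], [-3·q, -3·p + 10·q - 4]].
At the point, J = [[-43.0000, -45.0000], [-4.5000, 2.0000]] (det J = -288.5000).
Solving J·Δ = −F gives Δ = (-2.4723, 1.0624).
Then the next iterate is (p, q)₁ = (0.5277, 2.5624).

(0.5277, 2.5624)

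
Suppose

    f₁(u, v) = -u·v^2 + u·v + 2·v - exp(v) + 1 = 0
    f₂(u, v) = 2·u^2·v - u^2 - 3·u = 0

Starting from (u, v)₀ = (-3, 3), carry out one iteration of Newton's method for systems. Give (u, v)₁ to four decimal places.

At (-3, 3): F = (4.914463, 54.0000).
Jacobian J = [[-v^2 + v, -2·u·v + u - exp(v) + 2], [4·u·v - 2·u - 3, 2·u^2]].
At the point, J = [[-6.0000, -3.085537], [-33.0000, 18.0000]] (det J = -209.822718).
Solving J·Δ = −F gives Δ = (1.2157, -0.7712).
Then the next iterate is (u, v)₁ = (-1.7843, 2.2288).

(-1.7843, 2.2288)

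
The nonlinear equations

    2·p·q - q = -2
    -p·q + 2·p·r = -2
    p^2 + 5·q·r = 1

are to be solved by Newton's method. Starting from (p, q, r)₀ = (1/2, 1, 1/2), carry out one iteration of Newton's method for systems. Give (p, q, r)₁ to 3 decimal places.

(-0.500, 2.850, -0.575)

At (1/2, 1, 1/2): F = (2.000, 2.000, 1.750).
Jacobian J = [[2·q, 2·p - 1, 0], [-q + 2·r, -p, 2·p], [2·p, 5·r, 5·q]].
At the point, J = [[2.000, 0.000, 0.000], [0.000, -0.500, 1.000], [1.000, 2.500, 5.000]] (det J = -10.000).
Solving J·Δ = −F gives Δ = (-1.000, 1.850, -1.075).
Then the next iterate is (p, q, r)₁ = (-0.500, 2.850, -0.575).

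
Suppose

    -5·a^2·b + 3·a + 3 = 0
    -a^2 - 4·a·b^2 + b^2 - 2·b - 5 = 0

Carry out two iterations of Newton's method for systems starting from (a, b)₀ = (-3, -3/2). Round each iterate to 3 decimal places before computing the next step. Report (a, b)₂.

(-1.127, -0.962)

At (-3, -3/2): F = (61.500, 18.250).
Jacobian J = [[-10·a·b + 3, -5·a^2], [-2·a - 4·b^2, -8·a·b + 2·b - 2]].
At the point, J = [[-42.000, -45.000], [-3.000, -41.000]] (det J = 1587.000).
Solving J·Δ = −F gives Δ = (1.071, 0.367).
Then the next iterate is (a, b)₁ = (-1.929, -1.133).
Round to (-1.929, -1.133) and repeat: F = (18.29270, 4.73359), J = [[-18.85557, -18.60521], [-1.27676, -21.75046]].
Δ = (0.802, 0.171), so (a, b)₂ = (-1.127, -0.962).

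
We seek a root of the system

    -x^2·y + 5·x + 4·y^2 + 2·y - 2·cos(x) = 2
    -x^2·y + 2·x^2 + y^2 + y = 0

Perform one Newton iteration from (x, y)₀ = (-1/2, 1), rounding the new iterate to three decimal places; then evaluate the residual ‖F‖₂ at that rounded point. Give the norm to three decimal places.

1.425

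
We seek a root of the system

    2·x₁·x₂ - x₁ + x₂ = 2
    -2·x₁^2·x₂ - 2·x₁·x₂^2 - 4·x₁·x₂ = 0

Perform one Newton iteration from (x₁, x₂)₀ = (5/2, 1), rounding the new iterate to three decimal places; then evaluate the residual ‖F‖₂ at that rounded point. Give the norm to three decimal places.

5.261

At (5/2, 1): F = (1.500, -27.500).
Jacobian J = [[2·x₂ - 1, 2·x₁ + 1], [-4·x₁·x₂ - 2·x₂^2 - 4·x₂, -2·x₁^2 - 4·x₁·x₂ - 4·x₁]].
At the point, J = [[1.000, 6.000], [-16.000, -32.500]] (det J = 63.500).
Solving J·Δ = −F gives Δ = (-1.831, 0.055).
Then the next iterate is (x₁, x₂)₁ = (0.669, 1.055).
Re-evaluating at (0.669, 1.055): F = (-0.20241, -5.25676), so ‖F‖₂ = 5.261.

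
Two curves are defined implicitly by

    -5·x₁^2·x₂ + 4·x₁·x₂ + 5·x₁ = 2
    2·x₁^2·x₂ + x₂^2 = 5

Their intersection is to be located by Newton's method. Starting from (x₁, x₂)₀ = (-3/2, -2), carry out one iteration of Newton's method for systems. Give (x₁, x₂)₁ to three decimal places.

At (-3/2, -2): F = (25.000, -10.000).
Jacobian J = [[-10·x₁·x₂ + 4·x₂ + 5, -5·x₁^2 + 4·x₁], [4·x₁·x₂, 2·x₁^2 + 2·x₂]].
At the point, J = [[-33.000, -17.250], [12.000, 0.500]] (det J = 190.500).
Solving J·Δ = −F gives Δ = (0.840, -0.157).
Then the next iterate is (x₁, x₂)₁ = (-0.660, -2.157).

(-0.660, -2.157)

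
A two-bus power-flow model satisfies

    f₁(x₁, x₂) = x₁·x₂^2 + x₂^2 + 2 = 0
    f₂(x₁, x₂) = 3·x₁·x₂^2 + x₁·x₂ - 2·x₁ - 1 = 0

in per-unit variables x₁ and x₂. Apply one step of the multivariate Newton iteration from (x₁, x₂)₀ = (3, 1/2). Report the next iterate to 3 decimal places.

(-5.167, 0.260)

At (3, 1/2): F = (3.000, -3.250).
Jacobian J = [[x₂^2, 2·x₁·x₂ + 2·x₂], [3·x₂^2 + x₂ - 2, 6·x₁·x₂ + x₁]].
At the point, J = [[0.250, 4.000], [-0.750, 12.000]] (det J = 6.000).
Solving J·Δ = −F gives Δ = (-8.167, -0.240).
Then the next iterate is (x₁, x₂)₁ = (-5.167, 0.260).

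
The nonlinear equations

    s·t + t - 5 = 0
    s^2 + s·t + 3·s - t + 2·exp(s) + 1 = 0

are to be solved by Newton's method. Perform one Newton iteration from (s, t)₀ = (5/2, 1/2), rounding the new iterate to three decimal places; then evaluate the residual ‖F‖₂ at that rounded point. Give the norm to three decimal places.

13.572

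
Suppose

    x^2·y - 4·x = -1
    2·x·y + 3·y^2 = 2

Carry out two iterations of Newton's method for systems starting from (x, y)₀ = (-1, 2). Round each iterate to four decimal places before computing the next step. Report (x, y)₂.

At (-1, 2): F = (7.0000, 6.0000).
Jacobian J = [[2·x·y - 4, x^2], [2·y, 2·x + 6·y]].
At the point, J = [[-8.0000, 1.0000], [4.0000, 10.0000]] (det J = -84.0000).
Solving J·Δ = −F gives Δ = (0.7619, -0.9048).
Then the next iterate is (x, y)₁ = (-0.2381, 1.0952).
Round to (-0.2381, 1.0952) and repeat: F = (2.014489, 1.076855), J = [[-4.521534, 0.056692], [2.1904, 6.0950]].
Δ = (0.4413, -0.3353), so (x, y)₂ = (0.2032, 0.7599).

(0.2032, 0.7599)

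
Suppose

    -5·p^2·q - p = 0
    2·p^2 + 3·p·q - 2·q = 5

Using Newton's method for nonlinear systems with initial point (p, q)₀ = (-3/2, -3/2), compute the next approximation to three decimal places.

At (-3/2, -3/2): F = (18.375, 9.250).
Jacobian J = [[-10·p·q - 1, -5·p^2], [4·p + 3·q, 3·p - 2]].
At the point, J = [[-23.500, -11.250], [-10.500, -6.500]] (det J = 34.625).
Solving J·Δ = −F gives Δ = (0.444, 0.706).
Then the next iterate is (p, q)₁ = (-1.056, -0.794).

(-1.056, -0.794)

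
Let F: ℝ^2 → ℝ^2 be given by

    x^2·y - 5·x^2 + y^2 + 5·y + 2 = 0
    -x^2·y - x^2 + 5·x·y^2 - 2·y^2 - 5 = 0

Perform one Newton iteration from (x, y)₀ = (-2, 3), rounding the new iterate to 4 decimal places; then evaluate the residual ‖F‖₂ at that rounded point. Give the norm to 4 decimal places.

At (-2, 3): F = (18.0000, -129.0000).
Jacobian J = [[2·x·y - 10·x, x^2 + 2·y + 5], [-2·x·y - 2·x + 5·y^2, -x^2 + 10·x·y - 4·y]].
At the point, J = [[8.0000, 15.0000], [61.0000, -76.0000]] (det J = -1523.0000).
Solving J·Δ = −F gives Δ = (0.3723, -1.3986).
Then the next iterate is (x, y)₁ = (-1.6277, 1.6014).
Re-evaluating at (-1.6277, 1.6014): F = (3.567206, -37.892168), so ‖F‖₂ = 38.0597.

38.0597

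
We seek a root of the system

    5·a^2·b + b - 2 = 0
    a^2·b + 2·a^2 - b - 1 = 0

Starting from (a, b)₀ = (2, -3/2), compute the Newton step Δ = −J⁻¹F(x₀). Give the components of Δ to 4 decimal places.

(-1.1591, -0.0606)

At (2, -3/2): F = (-33.5000, 2.5000).
Jacobian J = [[10·a·b, 5·a^2 + 1], [2·a·b + 4·a, a^2 - 1]].
At the point, J = [[-30.0000, 21.0000], [2.0000, 3.0000]] (det J = -132.0000).
Solving J·Δ = −F gives Δ = (-1.1591, -0.0606).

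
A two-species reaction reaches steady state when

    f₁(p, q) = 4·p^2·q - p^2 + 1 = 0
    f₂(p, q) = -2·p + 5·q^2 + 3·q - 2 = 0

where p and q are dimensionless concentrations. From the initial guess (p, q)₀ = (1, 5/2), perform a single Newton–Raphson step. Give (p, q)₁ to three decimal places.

At (1, 5/2): F = (10.000, 34.750).
Jacobian J = [[8·p·q - 2·p, 4·p^2], [-2, 10·q + 3]].
At the point, J = [[18.000, 4.000], [-2.000, 28.000]] (det J = 512.000).
Solving J·Δ = −F gives Δ = (-0.275, -1.261).
Then the next iterate is (p, q)₁ = (0.725, 1.239).

(0.725, 1.239)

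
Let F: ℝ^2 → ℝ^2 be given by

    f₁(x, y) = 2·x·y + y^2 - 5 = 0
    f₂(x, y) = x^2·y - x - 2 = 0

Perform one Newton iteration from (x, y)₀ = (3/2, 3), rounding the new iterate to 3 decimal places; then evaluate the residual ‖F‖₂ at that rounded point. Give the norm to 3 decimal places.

2.089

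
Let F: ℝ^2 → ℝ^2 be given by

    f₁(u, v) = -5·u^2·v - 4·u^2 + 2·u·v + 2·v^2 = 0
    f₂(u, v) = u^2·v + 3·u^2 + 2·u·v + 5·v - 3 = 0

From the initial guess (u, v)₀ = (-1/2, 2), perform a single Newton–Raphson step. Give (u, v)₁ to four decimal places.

At (-1/2, 2): F = (2.5000, 6.2500).
Jacobian J = [[-10·u·v - 8·u + 2·v, -5·u^2 + 2·u + 4·v], [2·u·v + 6·u + 2·v, u^2 + 2·u + 5]].
At the point, J = [[18.0000, 5.7500], [-1.0000, 4.2500]] (det J = 82.2500).
Solving J·Δ = −F gives Δ = (0.3078, -1.3982).
Then the next iterate is (u, v)₁ = (-0.1922, 0.6018).

(-0.1922, 0.6018)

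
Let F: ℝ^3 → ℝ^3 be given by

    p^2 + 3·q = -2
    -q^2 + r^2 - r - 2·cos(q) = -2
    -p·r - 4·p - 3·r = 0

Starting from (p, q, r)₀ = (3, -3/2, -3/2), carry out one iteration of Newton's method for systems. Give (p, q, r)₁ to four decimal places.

(12.2645, -22.1957, -5.8602)

At (3, -3/2, -3/2): F = (6.5000, 3.358526, -3.0000).
Jacobian J = [[2·p, 3, 0], [0, -2·q + 2·sin(q), 2·r - 1], [-r - 4, 0, -p - 3]].
At the point, J = [[6.0000, 3.0000, 0.0000], [0.0000, 1.005010, -4.0000], [-2.5000, 0.0000, -6.0000]] (det J = -6.180361).
Solving J·Δ = −F gives Δ = (9.2645, -20.6957, -4.3602).
Then the next iterate is (p, q, r)₁ = (12.2645, -22.1957, -5.8602).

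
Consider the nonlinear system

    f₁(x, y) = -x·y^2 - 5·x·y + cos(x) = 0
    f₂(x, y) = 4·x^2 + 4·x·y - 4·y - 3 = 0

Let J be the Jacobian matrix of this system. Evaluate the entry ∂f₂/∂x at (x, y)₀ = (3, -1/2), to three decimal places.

∂f₂/∂x = 8·x + 4·y.
At (3, -1/2) this is 22.000.

22.000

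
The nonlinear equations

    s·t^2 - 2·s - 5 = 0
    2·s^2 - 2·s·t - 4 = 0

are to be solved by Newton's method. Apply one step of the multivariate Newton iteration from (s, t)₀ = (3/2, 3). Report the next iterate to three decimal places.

(4.357, 0.167)

At (3/2, 3): F = (5.500, -8.500).
Jacobian J = [[t^2 - 2, 2·s·t], [4·s - 2·t, -2·s]].
At the point, J = [[7.000, 9.000], [0.000, -3.000]] (det J = -21.000).
Solving J·Δ = −F gives Δ = (2.857, -2.833).
Then the next iterate is (s, t)₁ = (4.357, 0.167).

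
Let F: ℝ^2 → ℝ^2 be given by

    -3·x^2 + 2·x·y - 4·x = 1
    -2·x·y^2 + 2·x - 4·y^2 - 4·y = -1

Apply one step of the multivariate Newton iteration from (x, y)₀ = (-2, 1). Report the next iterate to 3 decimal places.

At (-2, 1): F = (-9.000, -7.000).
Jacobian J = [[-6·x + 2·y - 4, 2·x], [-2·y^2 + 2, -4·x·y - 8·y - 4]].
At the point, J = [[10.000, -4.000], [0.000, -4.000]] (det J = -40.000).
Solving J·Δ = −F gives Δ = (0.200, -1.750).
Then the next iterate is (x, y)₁ = (-1.800, -0.750).

(-1.800, -0.750)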